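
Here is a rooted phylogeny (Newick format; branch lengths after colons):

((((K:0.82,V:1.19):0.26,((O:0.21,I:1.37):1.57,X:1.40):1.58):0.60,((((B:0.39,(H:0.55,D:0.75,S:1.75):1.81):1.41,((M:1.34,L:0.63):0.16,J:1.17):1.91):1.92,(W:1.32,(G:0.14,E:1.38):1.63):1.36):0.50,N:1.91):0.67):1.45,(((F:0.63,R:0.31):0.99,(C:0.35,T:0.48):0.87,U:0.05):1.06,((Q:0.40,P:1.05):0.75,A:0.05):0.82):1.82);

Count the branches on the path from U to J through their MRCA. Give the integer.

The MRCA of U and J is the root of the tree.
From U up to that node: 3 branches. From J up to the same node: 6 branches. Total: 3 + 6 = 9.

9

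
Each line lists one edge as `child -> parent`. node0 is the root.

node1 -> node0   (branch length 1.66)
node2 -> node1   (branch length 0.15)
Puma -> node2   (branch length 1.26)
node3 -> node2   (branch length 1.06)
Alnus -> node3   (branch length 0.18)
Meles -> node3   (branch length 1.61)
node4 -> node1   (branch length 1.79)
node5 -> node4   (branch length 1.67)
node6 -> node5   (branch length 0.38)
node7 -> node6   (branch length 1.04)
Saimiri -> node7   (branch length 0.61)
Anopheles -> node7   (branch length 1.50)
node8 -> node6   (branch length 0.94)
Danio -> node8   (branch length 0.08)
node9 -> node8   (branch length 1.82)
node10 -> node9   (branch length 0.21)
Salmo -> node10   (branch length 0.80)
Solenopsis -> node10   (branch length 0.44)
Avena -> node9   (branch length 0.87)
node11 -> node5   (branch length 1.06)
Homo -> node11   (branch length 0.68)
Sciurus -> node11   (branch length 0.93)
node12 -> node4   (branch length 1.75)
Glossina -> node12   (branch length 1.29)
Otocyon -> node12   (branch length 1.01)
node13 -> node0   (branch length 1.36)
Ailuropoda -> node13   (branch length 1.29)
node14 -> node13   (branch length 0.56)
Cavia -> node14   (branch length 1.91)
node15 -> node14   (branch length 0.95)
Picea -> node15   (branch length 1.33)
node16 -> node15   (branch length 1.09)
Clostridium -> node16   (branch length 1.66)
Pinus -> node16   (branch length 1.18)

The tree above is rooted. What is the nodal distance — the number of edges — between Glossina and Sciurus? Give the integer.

5

The MRCA of Glossina and Sciurus is the node subtending ((((Saimiri,Anopheles),(Danio,((Salmo,Solenopsis),Avena))),(Homo,Sciurus)),(Glossina,Otocyon)).
From Glossina up to that node: 2 branches. From Sciurus up to the same node: 3 branches. Total: 2 + 3 = 5.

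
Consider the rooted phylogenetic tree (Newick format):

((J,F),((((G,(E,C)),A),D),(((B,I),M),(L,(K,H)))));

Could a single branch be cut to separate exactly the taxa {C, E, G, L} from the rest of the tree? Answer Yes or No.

The MRCA of the listed taxa subtends ((((G,(E,C)),A),D),(((B,I),M),(L,(K,H)))).
That clade also contains A, B, D, H, I, K, M, which are not in the proposed group, so the group is not monophyletic.

No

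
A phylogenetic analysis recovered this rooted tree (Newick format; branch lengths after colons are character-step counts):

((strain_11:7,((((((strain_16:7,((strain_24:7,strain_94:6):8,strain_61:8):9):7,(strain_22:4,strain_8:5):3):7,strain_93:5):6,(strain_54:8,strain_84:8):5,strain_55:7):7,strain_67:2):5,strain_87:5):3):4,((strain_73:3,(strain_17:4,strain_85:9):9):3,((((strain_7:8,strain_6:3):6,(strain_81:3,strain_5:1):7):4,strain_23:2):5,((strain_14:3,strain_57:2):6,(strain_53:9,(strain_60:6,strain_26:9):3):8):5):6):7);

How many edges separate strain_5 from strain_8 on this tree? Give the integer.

The MRCA of strain_5 and strain_8 is the root of the tree.
From strain_5 up to that node: 6 branches. From strain_8 up to the same node: 8 branches. Total: 6 + 8 = 14.

14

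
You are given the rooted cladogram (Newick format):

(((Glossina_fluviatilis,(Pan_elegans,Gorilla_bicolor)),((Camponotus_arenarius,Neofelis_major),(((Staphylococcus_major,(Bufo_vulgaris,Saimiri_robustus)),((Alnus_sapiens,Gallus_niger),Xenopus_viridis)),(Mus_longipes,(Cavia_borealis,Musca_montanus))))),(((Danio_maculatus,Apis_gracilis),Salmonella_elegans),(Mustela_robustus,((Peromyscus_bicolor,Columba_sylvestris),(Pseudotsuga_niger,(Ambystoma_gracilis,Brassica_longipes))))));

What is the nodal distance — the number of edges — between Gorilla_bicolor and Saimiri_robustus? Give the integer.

9

The MRCA of Gorilla_bicolor and Saimiri_robustus is the node subtending ((Glossina_fluviatilis,(Pan_elegans,Gorilla_bicolor)),((Camponotus_arenarius,Neofelis_major),(((Staphylococcus_major,(Bufo_vulgaris,Saimiri_robustus)),((Alnus_sapiens,Gallus_niger),Xenopus_viridis)),(Mus_longipes,(Cavia_borealis,Musca_montanus))))).
From Gorilla_bicolor up to that node: 3 branches. From Saimiri_robustus up to the same node: 6 branches. Total: 3 + 6 = 9.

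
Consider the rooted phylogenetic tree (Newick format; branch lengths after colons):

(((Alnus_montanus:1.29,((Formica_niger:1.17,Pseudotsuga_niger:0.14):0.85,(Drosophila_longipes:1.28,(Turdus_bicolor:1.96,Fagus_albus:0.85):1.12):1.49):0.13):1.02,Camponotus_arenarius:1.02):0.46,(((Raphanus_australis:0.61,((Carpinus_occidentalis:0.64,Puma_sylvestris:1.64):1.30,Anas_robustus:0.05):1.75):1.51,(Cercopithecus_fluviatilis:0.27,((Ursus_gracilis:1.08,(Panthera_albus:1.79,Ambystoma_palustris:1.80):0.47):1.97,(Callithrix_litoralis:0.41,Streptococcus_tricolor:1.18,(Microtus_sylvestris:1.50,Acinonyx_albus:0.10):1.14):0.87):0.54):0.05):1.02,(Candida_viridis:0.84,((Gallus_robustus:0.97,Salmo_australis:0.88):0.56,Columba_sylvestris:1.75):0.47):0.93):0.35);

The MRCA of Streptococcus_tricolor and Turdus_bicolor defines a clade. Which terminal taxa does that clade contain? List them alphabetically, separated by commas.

Acinonyx_albus, Alnus_montanus, Ambystoma_palustris, Anas_robustus, Callithrix_litoralis, Camponotus_arenarius, Candida_viridis, Carpinus_occidentalis, Cercopithecus_fluviatilis, Columba_sylvestris, Drosophila_longipes, Fagus_albus, Formica_niger, Gallus_robustus, Microtus_sylvestris, Panthera_albus, Pseudotsuga_niger, Puma_sylvestris, Raphanus_australis, Salmo_australis, Streptococcus_tricolor, Turdus_bicolor, Ursus_gracilis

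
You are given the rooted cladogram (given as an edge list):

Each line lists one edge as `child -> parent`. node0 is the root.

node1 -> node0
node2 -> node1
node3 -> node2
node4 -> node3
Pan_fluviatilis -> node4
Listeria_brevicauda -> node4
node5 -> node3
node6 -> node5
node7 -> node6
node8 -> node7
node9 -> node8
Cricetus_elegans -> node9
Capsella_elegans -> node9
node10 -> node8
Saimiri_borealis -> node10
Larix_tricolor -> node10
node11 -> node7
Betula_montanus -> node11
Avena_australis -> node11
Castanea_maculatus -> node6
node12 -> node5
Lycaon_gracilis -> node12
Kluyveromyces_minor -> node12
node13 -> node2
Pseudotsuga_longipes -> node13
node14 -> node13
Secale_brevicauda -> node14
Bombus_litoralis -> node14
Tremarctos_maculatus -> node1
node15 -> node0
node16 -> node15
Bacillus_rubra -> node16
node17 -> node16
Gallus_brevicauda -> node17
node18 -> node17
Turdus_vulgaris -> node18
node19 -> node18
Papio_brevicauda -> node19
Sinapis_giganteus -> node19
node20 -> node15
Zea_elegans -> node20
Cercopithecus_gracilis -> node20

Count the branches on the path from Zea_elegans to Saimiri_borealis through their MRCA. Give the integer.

12

The MRCA of Zea_elegans and Saimiri_borealis is the root of the tree.
From Zea_elegans up to that node: 3 branches. From Saimiri_borealis up to the same node: 9 branches. Total: 3 + 9 = 12.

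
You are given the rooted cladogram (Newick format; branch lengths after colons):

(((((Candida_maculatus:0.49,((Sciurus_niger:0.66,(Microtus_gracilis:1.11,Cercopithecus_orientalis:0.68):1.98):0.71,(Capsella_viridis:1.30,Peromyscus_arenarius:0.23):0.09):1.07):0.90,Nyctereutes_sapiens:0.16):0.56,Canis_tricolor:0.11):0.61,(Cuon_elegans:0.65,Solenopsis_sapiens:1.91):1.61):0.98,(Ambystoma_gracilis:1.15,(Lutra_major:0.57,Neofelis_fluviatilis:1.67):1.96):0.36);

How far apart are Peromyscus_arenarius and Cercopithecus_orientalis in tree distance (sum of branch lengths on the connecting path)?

3.69

The path runs Peromyscus_arenarius → … → MRCA → … → Cercopithecus_orientalis; the MRCA is the node subtending ((Sciurus_niger,(Microtus_gracilis,Cercopithecus_orientalis)),(Capsella_viridis,Peromyscus_arenarius)).
Branch lengths along that path: 0.23 + 0.09 + 0.71 + 1.98 + 0.68 = 3.69.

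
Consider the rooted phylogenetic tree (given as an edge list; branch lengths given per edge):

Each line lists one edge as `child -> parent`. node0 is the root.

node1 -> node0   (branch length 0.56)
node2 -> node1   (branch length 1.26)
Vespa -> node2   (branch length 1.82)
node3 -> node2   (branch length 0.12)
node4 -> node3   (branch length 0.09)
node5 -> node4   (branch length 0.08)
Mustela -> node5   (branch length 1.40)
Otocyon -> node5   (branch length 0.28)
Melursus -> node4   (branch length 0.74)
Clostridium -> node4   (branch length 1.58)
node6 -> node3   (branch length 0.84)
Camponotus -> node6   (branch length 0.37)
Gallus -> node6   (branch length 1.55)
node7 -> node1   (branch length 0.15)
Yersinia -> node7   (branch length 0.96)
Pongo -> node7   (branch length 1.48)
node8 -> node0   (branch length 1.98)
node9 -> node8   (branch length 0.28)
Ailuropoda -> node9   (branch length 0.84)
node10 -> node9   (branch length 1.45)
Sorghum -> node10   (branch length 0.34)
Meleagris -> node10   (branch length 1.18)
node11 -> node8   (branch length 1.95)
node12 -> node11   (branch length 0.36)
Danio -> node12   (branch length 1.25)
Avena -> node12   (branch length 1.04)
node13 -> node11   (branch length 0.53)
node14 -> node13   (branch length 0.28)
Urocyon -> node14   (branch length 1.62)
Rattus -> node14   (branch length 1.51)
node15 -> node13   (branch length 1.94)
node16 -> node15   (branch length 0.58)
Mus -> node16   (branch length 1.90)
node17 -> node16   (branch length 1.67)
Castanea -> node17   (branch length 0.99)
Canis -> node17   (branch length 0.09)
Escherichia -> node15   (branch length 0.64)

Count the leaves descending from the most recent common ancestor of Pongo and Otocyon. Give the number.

9

The MRCA of Pongo and Otocyon is the node subtending ((Vespa,(((Mustela,Otocyon),Melursus,Clostridium),(Camponotus,Gallus))),(Yersinia,Pongo)).
That clade contains 9 terminal taxa: Camponotus, Clostridium, Gallus, Melursus, Mustela, Otocyon, Pongo, Vespa, Yersinia.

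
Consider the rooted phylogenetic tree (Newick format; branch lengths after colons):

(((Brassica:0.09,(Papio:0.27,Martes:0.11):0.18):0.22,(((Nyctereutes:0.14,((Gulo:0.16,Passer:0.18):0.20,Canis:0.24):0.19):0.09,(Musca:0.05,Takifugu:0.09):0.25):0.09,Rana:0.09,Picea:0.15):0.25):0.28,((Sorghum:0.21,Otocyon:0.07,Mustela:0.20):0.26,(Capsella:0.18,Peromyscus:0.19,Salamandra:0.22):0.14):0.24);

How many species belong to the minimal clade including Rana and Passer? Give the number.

8

The MRCA of Rana and Passer is the node subtending (((Nyctereutes,((Gulo,Passer),Canis)),(Musca,Takifugu)),Rana,Picea).
That clade contains 8 terminal taxa: Canis, Gulo, Musca, Nyctereutes, Passer, Picea, Rana, Takifugu.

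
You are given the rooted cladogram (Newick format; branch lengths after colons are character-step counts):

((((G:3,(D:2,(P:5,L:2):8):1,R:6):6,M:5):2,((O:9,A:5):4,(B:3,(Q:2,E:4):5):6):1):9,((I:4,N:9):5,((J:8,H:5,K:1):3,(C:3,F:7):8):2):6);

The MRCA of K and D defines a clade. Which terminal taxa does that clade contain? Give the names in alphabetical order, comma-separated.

A, B, C, D, E, F, G, H, I, J, K, L, M, N, O, P, Q, R

Tracing K: it sits inside (J,H,K).
Tracing D: it sits inside (D,(P,L)).
The smallest clade enclosing both is the whole tree (their MRCA is the root), so the answer is all 18 tips in alphabetical order.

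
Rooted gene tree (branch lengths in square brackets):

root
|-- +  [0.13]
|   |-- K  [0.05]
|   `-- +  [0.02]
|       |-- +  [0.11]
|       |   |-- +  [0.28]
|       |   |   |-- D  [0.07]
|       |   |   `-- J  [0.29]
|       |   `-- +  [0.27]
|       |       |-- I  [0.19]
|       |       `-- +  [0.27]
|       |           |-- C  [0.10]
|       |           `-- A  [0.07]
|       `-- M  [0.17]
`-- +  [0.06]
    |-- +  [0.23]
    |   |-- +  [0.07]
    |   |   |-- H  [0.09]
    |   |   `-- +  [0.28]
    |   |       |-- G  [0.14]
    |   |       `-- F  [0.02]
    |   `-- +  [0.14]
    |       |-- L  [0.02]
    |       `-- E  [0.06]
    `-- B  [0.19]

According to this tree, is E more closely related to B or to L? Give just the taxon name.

L

The MRCA of E and L subtends (L,E) (2 taxa).
The MRCA of E and B subtends (((H,(G,F)),(L,E)),B) (6 taxa).
The first is nested inside the second, so E shares a more recent common ancestor with L.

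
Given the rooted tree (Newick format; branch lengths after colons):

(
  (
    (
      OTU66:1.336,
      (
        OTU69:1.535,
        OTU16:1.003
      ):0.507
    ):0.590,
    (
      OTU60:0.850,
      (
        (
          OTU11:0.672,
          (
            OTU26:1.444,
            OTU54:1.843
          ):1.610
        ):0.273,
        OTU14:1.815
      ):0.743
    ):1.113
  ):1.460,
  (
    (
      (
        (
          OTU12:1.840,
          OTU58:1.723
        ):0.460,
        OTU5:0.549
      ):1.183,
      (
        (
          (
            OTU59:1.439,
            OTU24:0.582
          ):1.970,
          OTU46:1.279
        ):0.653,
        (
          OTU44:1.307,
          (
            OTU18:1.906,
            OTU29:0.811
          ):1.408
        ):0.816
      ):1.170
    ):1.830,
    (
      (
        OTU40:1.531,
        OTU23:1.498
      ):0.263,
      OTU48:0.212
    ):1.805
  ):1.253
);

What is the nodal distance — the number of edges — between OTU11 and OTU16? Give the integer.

7

The MRCA of OTU11 and OTU16 is the node subtending ((OTU66,(OTU69,OTU16)),(OTU60,((OTU11,(OTU26,OTU54)),OTU14))).
From OTU11 up to that node: 4 branches. From OTU16 up to the same node: 3 branches. Total: 4 + 3 = 7.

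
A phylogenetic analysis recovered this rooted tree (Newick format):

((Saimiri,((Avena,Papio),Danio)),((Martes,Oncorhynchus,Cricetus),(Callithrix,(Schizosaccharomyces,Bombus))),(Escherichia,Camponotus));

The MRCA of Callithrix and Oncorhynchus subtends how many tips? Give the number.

6

The MRCA of Callithrix and Oncorhynchus is the node subtending ((Martes,Oncorhynchus,Cricetus),(Callithrix,(Schizosaccharomyces,Bombus))).
That clade contains 6 terminal taxa: Bombus, Callithrix, Cricetus, Martes, Oncorhynchus, Schizosaccharomyces.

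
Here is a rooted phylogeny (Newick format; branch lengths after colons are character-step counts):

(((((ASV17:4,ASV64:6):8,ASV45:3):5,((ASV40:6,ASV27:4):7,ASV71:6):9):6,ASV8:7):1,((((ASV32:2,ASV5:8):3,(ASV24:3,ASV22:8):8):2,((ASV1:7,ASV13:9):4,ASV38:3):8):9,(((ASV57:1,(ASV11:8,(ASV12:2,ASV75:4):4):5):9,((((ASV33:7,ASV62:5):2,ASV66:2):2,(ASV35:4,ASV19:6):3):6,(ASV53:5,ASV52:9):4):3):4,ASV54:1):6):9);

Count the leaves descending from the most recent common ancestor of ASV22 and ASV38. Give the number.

The MRCA of ASV22 and ASV38 is the node subtending (((ASV32,ASV5),(ASV24,ASV22)),((ASV1,ASV13),ASV38)).
That clade contains 7 terminal taxa: ASV1, ASV13, ASV22, ASV24, ASV32, ASV38, ASV5.

7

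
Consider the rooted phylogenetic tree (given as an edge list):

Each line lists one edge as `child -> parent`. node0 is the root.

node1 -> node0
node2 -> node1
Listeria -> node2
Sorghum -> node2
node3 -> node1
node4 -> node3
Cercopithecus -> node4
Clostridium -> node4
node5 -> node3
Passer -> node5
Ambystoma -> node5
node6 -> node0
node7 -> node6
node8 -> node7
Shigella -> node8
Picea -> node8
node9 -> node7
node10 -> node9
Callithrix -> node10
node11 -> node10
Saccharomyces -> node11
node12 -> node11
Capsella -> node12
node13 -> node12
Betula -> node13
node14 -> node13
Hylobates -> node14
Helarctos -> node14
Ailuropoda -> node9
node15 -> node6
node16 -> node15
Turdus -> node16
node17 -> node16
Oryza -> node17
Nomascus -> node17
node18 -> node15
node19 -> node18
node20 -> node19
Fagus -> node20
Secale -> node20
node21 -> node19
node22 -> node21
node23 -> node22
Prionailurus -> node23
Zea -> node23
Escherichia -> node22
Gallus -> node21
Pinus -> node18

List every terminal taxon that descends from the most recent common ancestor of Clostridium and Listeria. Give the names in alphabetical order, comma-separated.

Ambystoma, Cercopithecus, Clostridium, Listeria, Passer, Sorghum

Tracing Clostridium: it sits inside (Cercopithecus,Clostridium).
Tracing Listeria: it sits inside (Listeria,Sorghum).
The smallest clade enclosing both is ((Listeria,Sorghum),((Cercopithecus,Clostridium),(Passer,Ambystoma))); the answer is its 6 terminal taxa in alphabetical order.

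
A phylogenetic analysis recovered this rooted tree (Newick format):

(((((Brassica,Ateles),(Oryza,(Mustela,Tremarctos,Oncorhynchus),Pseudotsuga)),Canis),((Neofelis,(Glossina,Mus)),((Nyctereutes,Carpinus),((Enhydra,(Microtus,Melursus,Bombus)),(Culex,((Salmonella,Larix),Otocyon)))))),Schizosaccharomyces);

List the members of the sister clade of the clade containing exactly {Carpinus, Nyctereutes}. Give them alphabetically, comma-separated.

The clade containing exactly {Carpinus, Nyctereutes} attaches to the tree at the node subtending ((Nyctereutes,Carpinus),((Enhydra,(Microtus,Melursus,Bombus)),(Culex,((Salmonella,Larix),Otocyon)))).
The other lineage descending from that same node — the sister group — is ((Enhydra,(Microtus,Melursus,Bombus)),(Culex,((Salmonella,Larix),Otocyon))); its 8 tips in alphabetical order are the answer.

Bombus, Culex, Enhydra, Larix, Melursus, Microtus, Otocyon, Salmonella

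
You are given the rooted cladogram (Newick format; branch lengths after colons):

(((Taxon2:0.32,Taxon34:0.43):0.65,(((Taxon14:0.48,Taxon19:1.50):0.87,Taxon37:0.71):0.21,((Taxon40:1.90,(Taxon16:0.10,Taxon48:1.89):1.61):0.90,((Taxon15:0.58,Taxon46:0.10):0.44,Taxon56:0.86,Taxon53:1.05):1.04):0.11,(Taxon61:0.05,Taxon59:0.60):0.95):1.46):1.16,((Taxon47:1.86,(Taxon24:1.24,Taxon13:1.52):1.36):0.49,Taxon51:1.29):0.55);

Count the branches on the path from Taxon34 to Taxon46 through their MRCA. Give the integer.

The MRCA of Taxon34 and Taxon46 is the node subtending ((Taxon2,Taxon34),(((Taxon14,Taxon19),Taxon37),((Taxon40,(Taxon16,Taxon48)),((Taxon15,Taxon46),Taxon56,Taxon53)),(Taxon61,Taxon59))).
From Taxon34 up to that node: 2 branches. From Taxon46 up to the same node: 5 branches. Total: 2 + 5 = 7.

7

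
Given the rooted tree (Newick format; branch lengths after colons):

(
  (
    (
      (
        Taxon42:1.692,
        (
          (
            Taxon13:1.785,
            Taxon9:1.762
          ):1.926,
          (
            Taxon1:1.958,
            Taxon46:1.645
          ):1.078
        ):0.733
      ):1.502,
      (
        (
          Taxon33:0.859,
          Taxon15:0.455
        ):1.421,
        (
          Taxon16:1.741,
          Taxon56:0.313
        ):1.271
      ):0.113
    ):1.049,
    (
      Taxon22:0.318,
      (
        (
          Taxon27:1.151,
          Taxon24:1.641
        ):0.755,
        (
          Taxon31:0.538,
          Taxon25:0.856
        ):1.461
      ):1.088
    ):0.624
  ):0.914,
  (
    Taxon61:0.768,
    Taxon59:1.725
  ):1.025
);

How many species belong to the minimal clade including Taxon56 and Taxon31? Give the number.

14

The MRCA of Taxon56 and Taxon31 is the node subtending (((Taxon42,((Taxon13,Taxon9),(Taxon1,Taxon46))),((Taxon33,Taxon15),(Taxon16,Taxon56))),(Taxon22,((Taxon27,Taxon24),(Taxon31,Taxon25)))).
That clade contains 14 terminal taxa: Taxon1, Taxon13, Taxon15, Taxon16, Taxon22, Taxon24, Taxon25, Taxon27, Taxon31, Taxon33, Taxon42, Taxon46, Taxon56, Taxon9.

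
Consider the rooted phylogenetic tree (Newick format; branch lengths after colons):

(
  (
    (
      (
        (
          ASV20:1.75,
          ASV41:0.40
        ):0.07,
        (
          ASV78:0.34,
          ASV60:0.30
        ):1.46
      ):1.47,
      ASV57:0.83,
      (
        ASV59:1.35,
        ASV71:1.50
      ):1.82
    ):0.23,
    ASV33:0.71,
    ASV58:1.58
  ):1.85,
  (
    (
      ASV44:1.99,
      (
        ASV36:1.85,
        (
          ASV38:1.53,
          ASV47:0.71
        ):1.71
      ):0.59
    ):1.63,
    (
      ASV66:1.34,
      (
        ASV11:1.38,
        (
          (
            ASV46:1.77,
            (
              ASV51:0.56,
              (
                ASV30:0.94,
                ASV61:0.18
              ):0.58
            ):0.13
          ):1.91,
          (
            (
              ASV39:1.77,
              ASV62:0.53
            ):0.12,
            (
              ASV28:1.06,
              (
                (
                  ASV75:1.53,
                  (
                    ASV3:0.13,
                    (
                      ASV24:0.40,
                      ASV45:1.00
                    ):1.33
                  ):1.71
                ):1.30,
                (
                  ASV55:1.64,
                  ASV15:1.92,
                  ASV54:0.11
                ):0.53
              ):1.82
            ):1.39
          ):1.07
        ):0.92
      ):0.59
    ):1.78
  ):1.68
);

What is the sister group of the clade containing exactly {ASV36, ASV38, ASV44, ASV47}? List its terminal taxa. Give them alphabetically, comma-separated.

ASV11, ASV15, ASV24, ASV28, ASV3, ASV30, ASV39, ASV45, ASV46, ASV51, ASV54, ASV55, ASV61, ASV62, ASV66, ASV75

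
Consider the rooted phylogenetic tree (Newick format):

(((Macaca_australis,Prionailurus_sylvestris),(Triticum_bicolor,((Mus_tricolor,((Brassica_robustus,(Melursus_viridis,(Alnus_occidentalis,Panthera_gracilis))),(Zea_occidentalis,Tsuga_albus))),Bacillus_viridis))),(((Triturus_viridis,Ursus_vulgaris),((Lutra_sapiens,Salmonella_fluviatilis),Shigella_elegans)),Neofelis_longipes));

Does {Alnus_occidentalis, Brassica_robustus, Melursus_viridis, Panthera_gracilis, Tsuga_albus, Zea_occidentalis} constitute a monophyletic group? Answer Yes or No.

The most recent common ancestor of these taxa subtends ((Brassica_robustus,(Melursus_viridis,(Alnus_occidentalis,Panthera_gracilis))),(Zea_occidentalis,Tsuga_albus)).
That clade has exactly 6 tips — every listed taxon and nothing else — so the group is monophyletic.

Yes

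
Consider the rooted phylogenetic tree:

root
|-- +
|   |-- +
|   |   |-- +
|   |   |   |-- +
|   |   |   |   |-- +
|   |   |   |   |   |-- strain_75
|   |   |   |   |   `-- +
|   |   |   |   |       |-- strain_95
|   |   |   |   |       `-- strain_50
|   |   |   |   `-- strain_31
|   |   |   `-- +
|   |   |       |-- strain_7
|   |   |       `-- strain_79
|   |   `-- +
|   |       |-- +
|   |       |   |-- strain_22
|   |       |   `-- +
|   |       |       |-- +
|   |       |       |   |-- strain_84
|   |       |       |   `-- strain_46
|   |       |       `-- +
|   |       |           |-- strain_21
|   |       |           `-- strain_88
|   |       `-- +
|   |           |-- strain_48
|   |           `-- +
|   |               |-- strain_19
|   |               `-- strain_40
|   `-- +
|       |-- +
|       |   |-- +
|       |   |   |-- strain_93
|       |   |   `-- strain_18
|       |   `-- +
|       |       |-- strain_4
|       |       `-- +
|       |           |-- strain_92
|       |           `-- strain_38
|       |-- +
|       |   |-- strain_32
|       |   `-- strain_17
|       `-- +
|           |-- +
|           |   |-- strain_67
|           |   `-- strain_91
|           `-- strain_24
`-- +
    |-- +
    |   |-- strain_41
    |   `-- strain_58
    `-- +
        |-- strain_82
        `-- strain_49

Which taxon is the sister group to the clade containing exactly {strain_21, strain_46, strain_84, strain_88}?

strain_22

The clade containing exactly {strain_21, strain_46, strain_84, strain_88} attaches to the tree at the node subtending (strain_22,((strain_84,strain_46),(strain_21,strain_88))).
The other lineage descending from that same node — the sister group — is the single tip strain_22.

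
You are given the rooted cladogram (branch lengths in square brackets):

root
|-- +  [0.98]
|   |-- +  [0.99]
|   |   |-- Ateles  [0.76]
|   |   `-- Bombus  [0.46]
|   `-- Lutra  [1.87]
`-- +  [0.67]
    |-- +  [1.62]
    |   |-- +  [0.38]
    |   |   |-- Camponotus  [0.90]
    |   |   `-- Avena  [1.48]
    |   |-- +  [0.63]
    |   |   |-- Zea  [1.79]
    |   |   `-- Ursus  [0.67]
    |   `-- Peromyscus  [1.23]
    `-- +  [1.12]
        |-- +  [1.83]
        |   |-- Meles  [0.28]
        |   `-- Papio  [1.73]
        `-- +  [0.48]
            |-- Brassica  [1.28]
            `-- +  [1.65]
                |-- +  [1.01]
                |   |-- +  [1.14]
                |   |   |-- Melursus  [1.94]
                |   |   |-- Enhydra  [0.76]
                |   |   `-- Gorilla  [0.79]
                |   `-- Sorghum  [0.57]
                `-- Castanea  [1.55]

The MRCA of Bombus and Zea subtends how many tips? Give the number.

The MRCA of Bombus and Zea is the root, so the clade is the entire tree.
That clade contains 16 terminal taxa: Ateles, Avena, Bombus, Brassica, Camponotus, Castanea, Enhydra, Gorilla, Lutra, Meles, Melursus, Papio, Peromyscus, Sorghum, Ursus, Zea.

16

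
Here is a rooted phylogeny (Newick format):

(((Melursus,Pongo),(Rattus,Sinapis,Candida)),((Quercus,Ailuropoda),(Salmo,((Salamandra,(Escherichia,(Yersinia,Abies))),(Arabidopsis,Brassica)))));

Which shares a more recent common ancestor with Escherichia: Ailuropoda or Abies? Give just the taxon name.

Abies

The MRCA of Escherichia and Abies subtends (Escherichia,(Yersinia,Abies)) (3 taxa).
The MRCA of Escherichia and Ailuropoda subtends ((Quercus,Ailuropoda),(Salmo,((Salamandra,(Escherichia,(Yersinia,Abies))),(Arabidopsis,Brassica)))) (9 taxa).
The first is nested inside the second, so Escherichia shares a more recent common ancestor with Abies.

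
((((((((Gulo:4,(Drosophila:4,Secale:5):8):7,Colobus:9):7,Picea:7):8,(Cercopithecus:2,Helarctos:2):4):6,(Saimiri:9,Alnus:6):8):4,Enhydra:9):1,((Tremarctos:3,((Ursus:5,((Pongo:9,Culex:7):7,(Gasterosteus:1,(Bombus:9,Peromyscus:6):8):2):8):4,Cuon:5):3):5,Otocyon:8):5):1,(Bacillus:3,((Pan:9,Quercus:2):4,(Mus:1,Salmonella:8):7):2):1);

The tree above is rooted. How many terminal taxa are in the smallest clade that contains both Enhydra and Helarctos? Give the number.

The MRCA of Enhydra and Helarctos is the node subtending ((((((Gulo,(Drosophila,Secale)),Colobus),Picea),(Cercopithecus,Helarctos)),(Saimiri,Alnus)),Enhydra).
That clade contains 10 terminal taxa: Alnus, Cercopithecus, Colobus, Drosophila, Enhydra, Gulo, Helarctos, Picea, Saimiri, Secale.

10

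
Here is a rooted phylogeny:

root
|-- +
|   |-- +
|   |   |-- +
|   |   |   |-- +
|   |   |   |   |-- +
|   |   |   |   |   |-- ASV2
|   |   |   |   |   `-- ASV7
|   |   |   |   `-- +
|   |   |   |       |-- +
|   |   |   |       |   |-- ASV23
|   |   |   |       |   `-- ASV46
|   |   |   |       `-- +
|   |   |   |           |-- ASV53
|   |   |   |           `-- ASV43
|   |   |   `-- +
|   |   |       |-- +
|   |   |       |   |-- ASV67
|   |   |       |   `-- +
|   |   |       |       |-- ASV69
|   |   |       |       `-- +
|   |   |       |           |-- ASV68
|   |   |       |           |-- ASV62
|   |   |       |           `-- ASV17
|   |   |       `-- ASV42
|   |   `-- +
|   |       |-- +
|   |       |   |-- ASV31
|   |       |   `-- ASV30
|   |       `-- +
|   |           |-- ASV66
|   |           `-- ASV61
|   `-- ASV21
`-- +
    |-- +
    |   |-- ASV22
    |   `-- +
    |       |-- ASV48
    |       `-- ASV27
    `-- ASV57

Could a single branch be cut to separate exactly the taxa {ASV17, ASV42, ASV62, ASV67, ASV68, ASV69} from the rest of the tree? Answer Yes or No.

Yes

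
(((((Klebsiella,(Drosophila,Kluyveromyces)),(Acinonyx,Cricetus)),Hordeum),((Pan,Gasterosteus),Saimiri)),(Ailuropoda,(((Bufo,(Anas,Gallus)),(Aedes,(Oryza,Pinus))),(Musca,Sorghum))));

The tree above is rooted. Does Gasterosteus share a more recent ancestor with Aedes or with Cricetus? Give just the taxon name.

Cricetus

The MRCA of Gasterosteus and Cricetus subtends ((((Klebsiella,(Drosophila,Kluyveromyces)),(Acinonyx,Cricetus)),Hordeum),((Pan,Gasterosteus),Saimiri)) (9 taxa).
The MRCA of Gasterosteus and Aedes is the root, subtending the entire tree (18 taxa).
The first is nested inside the second, so Gasterosteus shares a more recent common ancestor with Cricetus.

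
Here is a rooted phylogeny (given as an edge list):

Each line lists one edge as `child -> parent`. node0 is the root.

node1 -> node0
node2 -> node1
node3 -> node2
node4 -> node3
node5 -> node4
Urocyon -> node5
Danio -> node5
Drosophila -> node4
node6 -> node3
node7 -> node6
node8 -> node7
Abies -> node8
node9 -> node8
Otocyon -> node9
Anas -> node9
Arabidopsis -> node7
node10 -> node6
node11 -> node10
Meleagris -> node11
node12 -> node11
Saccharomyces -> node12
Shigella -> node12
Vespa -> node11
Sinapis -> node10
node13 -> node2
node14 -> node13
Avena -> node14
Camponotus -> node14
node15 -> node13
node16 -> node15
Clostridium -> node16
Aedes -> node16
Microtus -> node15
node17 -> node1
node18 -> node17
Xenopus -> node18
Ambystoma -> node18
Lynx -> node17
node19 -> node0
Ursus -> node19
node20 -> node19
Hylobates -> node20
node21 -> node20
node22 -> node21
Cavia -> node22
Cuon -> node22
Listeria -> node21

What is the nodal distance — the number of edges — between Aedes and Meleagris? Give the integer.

The MRCA of Aedes and Meleagris is the node subtending ((((Urocyon,Danio),Drosophila),(((Abies,(Otocyon,Anas)),Arabidopsis),((Meleagris,(Saccharomyces,Shigella),Vespa),Sinapis))),((Avena,Camponotus),((Clostridium,Aedes),Microtus))).
From Aedes up to that node: 4 branches. From Meleagris up to the same node: 5 branches. Total: 4 + 5 = 9.

9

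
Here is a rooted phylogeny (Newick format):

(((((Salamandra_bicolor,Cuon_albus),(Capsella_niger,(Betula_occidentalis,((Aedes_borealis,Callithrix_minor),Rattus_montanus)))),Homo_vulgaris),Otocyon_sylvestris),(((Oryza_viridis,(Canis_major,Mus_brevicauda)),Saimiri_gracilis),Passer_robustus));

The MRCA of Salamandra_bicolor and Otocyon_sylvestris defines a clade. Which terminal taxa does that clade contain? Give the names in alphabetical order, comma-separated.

Tracing Salamandra_bicolor: it sits inside (Salamandra_bicolor,Cuon_albus).
Tracing Otocyon_sylvestris: it sits inside ((((Salamandra_bicolor,Cuon_albus),(Capsella_niger,(Betula_occidentalis,((Aedes_borealis,Callithrix_minor),Rattus_montanus)))),Homo_vulgaris),Otocyon_sylvestris).
The smallest clade enclosing both is ((((Salamandra_bicolor,Cuon_albus),(Capsella_niger,(Betula_occidentalis,((Aedes_borealis,Callithrix_minor),Rattus_montanus)))),Homo_vulgaris),Otocyon_sylvestris); the answer is its 9 terminal taxa in alphabetical order.

Aedes_borealis, Betula_occidentalis, Callithrix_minor, Capsella_niger, Cuon_albus, Homo_vulgaris, Otocyon_sylvestris, Rattus_montanus, Salamandra_bicolor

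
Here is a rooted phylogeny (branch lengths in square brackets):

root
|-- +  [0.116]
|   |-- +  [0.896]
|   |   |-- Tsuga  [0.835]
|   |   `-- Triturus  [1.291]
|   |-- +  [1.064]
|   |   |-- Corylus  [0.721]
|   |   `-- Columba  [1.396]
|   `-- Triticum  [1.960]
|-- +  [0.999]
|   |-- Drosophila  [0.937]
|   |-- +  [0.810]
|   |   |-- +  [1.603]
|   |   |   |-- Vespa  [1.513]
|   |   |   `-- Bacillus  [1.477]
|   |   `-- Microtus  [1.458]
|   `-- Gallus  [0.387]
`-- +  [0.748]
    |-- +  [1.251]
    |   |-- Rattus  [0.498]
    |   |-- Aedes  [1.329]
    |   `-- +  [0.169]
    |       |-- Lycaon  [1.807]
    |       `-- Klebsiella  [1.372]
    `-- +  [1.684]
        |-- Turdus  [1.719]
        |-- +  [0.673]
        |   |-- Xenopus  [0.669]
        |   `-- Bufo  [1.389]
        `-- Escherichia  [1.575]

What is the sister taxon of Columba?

Columba attaches to the tree at the node subtending (Corylus,Columba).
The other lineage descending from that same node — the sister group — is the single tip Corylus.

Corylus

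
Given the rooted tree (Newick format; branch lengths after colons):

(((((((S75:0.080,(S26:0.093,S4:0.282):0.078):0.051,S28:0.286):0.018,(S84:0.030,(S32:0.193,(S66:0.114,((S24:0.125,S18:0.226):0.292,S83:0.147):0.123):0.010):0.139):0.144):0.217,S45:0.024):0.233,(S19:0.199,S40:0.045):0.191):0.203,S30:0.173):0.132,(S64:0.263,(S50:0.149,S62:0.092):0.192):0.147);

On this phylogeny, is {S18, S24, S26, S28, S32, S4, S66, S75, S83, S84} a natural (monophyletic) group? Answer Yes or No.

The most recent common ancestor of these taxa subtends (((S75,(S26,S4)),S28),(S84,(S32,(S66,((S24,S18),S83))))).
That clade has exactly 10 tips — every listed taxon and nothing else — so the group is monophyletic.

Yes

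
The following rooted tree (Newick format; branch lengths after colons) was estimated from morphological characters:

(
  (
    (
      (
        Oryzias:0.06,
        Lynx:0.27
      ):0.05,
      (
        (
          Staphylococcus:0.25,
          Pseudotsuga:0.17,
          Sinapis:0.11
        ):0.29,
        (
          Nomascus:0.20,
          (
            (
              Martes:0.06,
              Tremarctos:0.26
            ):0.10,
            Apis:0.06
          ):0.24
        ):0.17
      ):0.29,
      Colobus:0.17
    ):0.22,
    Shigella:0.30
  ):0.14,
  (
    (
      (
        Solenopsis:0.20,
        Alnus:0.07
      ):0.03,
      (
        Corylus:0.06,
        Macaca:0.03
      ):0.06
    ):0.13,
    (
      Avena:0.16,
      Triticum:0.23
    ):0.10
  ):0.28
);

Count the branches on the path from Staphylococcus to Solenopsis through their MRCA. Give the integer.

The MRCA of Staphylococcus and Solenopsis is the root of the tree.
From Staphylococcus up to that node: 5 branches. From Solenopsis up to the same node: 4 branches. Total: 5 + 4 = 9.

9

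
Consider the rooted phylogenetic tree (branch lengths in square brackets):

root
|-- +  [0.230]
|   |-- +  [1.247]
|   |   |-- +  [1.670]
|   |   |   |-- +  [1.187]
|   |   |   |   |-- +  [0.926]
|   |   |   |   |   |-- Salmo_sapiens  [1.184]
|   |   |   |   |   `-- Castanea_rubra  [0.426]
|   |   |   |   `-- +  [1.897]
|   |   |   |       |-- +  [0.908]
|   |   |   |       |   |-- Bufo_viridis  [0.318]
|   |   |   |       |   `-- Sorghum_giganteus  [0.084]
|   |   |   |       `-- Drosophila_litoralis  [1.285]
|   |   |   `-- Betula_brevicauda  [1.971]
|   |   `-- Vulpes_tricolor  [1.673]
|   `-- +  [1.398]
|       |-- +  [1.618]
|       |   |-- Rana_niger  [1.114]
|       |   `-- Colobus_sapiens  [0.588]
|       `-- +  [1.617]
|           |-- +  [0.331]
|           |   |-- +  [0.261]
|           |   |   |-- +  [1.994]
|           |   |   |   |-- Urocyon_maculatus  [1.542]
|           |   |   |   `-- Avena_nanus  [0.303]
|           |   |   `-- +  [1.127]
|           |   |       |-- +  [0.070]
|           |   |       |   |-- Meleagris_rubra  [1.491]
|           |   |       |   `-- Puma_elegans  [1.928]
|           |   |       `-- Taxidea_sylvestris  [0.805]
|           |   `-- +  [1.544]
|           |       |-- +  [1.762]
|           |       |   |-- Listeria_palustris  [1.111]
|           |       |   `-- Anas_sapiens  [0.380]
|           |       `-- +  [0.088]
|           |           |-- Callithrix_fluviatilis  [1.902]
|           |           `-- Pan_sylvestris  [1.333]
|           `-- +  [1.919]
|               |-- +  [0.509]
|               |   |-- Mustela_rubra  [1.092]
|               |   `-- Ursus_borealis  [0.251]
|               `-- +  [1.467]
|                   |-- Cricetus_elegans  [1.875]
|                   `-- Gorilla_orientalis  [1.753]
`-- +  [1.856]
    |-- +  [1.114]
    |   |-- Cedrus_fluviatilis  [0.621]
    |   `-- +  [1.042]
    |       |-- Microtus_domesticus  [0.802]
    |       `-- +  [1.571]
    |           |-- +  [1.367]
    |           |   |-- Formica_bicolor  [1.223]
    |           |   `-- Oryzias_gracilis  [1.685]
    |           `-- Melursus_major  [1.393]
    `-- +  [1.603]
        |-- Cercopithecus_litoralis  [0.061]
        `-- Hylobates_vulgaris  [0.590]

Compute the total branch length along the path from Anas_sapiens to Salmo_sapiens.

The path runs Anas_sapiens → … → MRCA → … → Salmo_sapiens; the MRCA is the node subtending (((((Salmo_sapiens,Castanea_rubra),((Bufo_viridis,Sorghum_giganteus),Drosophila_litoralis)),Betula_brevicauda),Vulpes_tricolor),((Rana_niger,Colobus_sapiens),((((Urocyon_maculatus,Avena_nanus),((Meleagris_rubra,Puma_elegans),Taxidea_sylvestris)),((Listeria_palustris,Anas_sapiens),(Callithrix_fluviatilis,Pan_sylvestris))),((Mustela_rubra,Ursus_borealis),(Cricetus_elegans,Gorilla_orientalis))))).
Branch lengths along that path: 0.380 + 1.762 + 1.544 + 0.331 + 1.617 + 1.398 + 1.247 + 1.670 + 1.187 + 0.926 + 1.184 = 13.246.

13.246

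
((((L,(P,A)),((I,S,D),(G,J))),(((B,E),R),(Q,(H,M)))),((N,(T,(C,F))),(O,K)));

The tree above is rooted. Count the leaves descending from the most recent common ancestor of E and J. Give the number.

14

The MRCA of E and J is the node subtending (((L,(P,A)),((I,S,D),(G,J))),(((B,E),R),(Q,(H,M)))).
That clade contains 14 terminal taxa: A, B, D, E, G, H, I, J, L, M, P, Q, R, S.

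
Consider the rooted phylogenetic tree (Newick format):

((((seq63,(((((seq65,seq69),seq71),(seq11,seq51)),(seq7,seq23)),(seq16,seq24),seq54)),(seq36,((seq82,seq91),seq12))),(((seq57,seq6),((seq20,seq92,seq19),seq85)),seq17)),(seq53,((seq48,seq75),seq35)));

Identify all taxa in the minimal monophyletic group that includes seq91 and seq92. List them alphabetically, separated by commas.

Tracing seq91: it sits inside (seq82,seq91).
Tracing seq92: it sits inside (seq20,seq92,seq19).
The smallest clade enclosing both is (((seq63,(((((seq65,seq69),seq71),(seq11,seq51)),(seq7,seq23)),(seq16,seq24),seq54)),(seq36,((seq82,seq91),seq12))),(((seq57,seq6),((seq20,seq92,seq19),seq85)),seq17)); the answer is its 22 terminal taxa in alphabetical order.

seq11, seq12, seq16, seq17, seq19, seq20, seq23, seq24, seq36, seq51, seq54, seq57, seq6, seq63, seq65, seq69, seq7, seq71, seq82, seq85, seq91, seq92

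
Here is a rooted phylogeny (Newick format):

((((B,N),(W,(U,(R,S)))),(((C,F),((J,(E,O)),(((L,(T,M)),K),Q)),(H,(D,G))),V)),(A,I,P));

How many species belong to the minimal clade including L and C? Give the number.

13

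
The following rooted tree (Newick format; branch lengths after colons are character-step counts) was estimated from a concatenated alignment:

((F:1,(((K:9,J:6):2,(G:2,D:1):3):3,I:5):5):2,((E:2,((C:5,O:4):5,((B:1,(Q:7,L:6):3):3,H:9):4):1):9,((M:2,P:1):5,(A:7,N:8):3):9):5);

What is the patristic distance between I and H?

40

The path runs I → … → MRCA → … → H; the MRCA is the root of the tree.
Branch lengths along that path: 5 + 5 + 2 + 5 + 9 + 1 + 4 + 9 = 40.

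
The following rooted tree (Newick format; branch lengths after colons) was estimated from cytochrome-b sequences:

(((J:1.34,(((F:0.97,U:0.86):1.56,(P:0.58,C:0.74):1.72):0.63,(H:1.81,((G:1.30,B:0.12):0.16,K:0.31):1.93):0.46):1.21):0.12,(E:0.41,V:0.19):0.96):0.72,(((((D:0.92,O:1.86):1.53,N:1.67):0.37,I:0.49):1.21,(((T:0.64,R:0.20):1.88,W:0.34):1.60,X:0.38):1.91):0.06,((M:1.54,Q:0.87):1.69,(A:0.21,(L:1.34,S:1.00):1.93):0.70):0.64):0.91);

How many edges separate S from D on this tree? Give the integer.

9

The MRCA of S and D is the node subtending (((((D,O),N),I),(((T,R),W),X)),((M,Q),(A,(L,S)))).
From S up to that node: 4 branches. From D up to the same node: 5 branches. Total: 4 + 5 = 9.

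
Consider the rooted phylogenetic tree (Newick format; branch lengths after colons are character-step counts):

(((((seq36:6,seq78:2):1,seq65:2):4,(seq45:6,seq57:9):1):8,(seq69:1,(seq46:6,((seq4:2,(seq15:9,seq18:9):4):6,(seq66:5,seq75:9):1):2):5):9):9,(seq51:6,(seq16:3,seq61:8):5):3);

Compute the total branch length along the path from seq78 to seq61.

The path runs seq78 → … → MRCA → … → seq61; the MRCA is the root of the tree.
Branch lengths along that path: 2 + 1 + 4 + 8 + 9 + 3 + 5 + 8 = 40.

40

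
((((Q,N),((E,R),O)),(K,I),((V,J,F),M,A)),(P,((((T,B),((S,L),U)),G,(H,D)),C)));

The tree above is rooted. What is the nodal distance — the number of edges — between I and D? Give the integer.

8

The MRCA of I and D is the root of the tree.
From I up to that node: 3 branches. From D up to the same node: 5 branches. Total: 3 + 5 = 8.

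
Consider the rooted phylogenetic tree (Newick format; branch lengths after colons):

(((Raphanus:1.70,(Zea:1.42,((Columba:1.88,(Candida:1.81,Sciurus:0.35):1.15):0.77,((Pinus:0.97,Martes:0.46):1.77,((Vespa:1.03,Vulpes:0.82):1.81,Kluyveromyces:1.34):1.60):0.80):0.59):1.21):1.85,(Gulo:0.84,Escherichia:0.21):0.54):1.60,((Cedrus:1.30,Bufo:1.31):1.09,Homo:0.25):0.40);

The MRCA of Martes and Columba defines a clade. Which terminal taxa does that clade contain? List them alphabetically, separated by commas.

Tracing Martes: it sits inside (Pinus,Martes).
Tracing Columba: it sits inside (Columba,(Candida,Sciurus)).
The smallest clade enclosing both is ((Columba,(Candida,Sciurus)),((Pinus,Martes),((Vespa,Vulpes),Kluyveromyces))); the answer is its 8 terminal taxa in alphabetical order.

Candida, Columba, Kluyveromyces, Martes, Pinus, Sciurus, Vespa, Vulpes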